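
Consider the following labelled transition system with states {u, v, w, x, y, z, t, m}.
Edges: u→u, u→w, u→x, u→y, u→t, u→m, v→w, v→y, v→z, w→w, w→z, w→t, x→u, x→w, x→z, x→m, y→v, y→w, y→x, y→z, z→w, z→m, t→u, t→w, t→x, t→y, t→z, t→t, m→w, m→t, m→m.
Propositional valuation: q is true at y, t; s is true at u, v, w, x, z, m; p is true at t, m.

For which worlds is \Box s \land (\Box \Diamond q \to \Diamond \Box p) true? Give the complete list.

Recall that \Box ψ holds at a world iff ψ holds at every accessible world, and \Diamond ψ holds iff ψ holds at some accessible world.
Let φ = \Box s \land (\Box \Diamond q \to \Diamond \Box p). Evaluate φ at each world:
  u (successors {u, w, x, y, t, m}): φ is false.
  v (successors {w, y, z}): φ is false.
  w (successors {w, z, t}): φ is false.
  x (successors {u, w, z, m}): φ is true.
  y (successors {v, w, x, z}): φ is true.
  z (successors {w, m}): φ is false.
  t (successors {u, w, x, y, z, t}): φ is false.
  m (successors {w, t, m}): φ is false.
For instance, at x:
  At x: \Box s is true, \Box \Diamond q \to \Diamond \Box p is true, so \Box s \land (\Box \Diamond q \to \Diamond \Box p) is true.
    At x: \Box s requires s at every successor {u, w, z, m}.
      At u: s is true.
      At w: s is true.
      At z: s is true.
      At m: s is true.
    So \Box s is true at x.
    At x: \Box \Diamond q is false, \Diamond \Box p is false, so \Box \Diamond q \to \Diamond \Box p is true.
      At x: \Box \Diamond q requires \Diamond q at every successor {u, w, z, m}.
        \Diamond q fails at z, so \Box \Diamond q is false at x.
      At x: \Diamond \Box p requires \Box p at some successor in {u, w, z, m}.
        At u: \Box p is false.
        At w: \Box p is false.
        At z: \Box p is false.
        At m: \Box p is false.
      So \Diamond \Box p is false at x.
Satisfying worlds: {x, y}

x, y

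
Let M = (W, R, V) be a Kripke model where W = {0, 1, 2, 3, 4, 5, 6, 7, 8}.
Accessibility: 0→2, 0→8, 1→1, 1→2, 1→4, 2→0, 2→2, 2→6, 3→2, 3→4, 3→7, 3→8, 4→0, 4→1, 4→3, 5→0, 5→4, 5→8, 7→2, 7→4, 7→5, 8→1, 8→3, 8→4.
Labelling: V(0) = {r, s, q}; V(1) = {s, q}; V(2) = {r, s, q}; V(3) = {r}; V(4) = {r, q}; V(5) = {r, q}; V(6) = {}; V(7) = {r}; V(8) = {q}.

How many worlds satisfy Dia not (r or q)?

1

Let φ = Dia not (r or q). Evaluate φ at each world:
  0 (successors {2, 8}): φ is false.
  1 (successors {1, 2, 4}): φ is false.
  2 (successors {0, 2, 6}): φ is true.
  3 (successors {2, 4, 7, 8}): φ is false.
  4 (successors {0, 1, 3}): φ is false.
  5 (successors {0, 4, 8}): φ is false.
  6 (successors ∅): φ is false.
  7 (successors {2, 4, 5}): φ is false.
  8 (successors {1, 3, 4}): φ is false.
For instance, at 1:
  At 1: Dia not (r or q) requires not (r or q) at some successor in {1, 2, 4}.
    At 1: not (r or q) is false.
    At 2: not (r or q) is false.
    At 4: not (r or q) is false.
  So Dia not (r or q) is false at 1.
Satisfying worlds: {2}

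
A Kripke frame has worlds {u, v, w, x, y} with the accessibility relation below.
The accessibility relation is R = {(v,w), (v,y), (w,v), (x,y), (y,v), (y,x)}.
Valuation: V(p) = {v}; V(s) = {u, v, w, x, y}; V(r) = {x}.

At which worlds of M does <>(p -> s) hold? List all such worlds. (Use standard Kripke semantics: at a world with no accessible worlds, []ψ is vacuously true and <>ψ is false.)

Recall that <>ψ holds at a world iff ψ holds at some accessible world.
Let φ = <>(p -> s). Evaluate φ at each world:
  u (successors ∅): φ is false.
  v (successors {w, y}): φ is true.
  w (successors {v}): φ is true.
  x (successors {y}): φ is true.
  y (successors {v, x}): φ is true.
For instance, at y:
  At y: <>(p -> s) requires p -> s at some successor in {v, x}.
    p -> s holds at v, so <>(p -> s) is true at y.
Satisfying worlds: {v, w, x, y}

v, w, x, y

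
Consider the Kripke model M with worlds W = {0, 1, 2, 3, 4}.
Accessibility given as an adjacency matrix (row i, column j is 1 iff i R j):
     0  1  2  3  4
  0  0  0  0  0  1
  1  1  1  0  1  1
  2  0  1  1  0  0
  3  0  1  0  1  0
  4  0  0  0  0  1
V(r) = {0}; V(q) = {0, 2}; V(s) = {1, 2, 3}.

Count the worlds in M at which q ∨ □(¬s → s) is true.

Recall that □ψ holds at a world iff ψ holds at every accessible world, and ◇ψ holds iff ψ holds at some accessible world.
Let φ = q ∨ □(¬s → s). Evaluate φ at each world:
  0 (successors {4}): φ is true.
  1 (successors {0, 1, 3, 4}): φ is false.
  2 (successors {1, 2}): φ is true.
  3 (successors {1, 3}): φ is true.
  4 (successors {4}): φ is false.
For instance, at 1:
  At 1: q is false, □(¬s → s) is false, so q ∨ □(¬s → s) is false.
    At 1: □(¬s → s) requires ¬s → s at every successor {0, 1, 3, 4}.
      ¬s → s fails at 0, so □(¬s → s) is false at 1.
Satisfying worlds: {0, 2, 3}

3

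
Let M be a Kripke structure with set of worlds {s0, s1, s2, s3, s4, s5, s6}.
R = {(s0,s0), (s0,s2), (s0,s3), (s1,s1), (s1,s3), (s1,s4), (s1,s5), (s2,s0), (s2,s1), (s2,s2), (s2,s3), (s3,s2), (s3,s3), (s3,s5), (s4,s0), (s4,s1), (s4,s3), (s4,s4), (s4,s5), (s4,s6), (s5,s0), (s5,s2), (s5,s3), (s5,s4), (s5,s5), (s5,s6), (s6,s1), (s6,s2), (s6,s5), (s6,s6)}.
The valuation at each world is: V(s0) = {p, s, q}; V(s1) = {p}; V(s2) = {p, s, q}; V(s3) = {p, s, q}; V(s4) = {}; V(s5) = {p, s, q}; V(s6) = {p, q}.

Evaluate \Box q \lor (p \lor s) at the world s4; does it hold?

At s4: \Box q is false, p \lor s is false, so \Box q \lor (p \lor s) is false.
  At s4: \Box q requires q at every successor {s0, s1, s3, s4, s5, s6}.
    q fails at s1, so \Box q is false at s4.

No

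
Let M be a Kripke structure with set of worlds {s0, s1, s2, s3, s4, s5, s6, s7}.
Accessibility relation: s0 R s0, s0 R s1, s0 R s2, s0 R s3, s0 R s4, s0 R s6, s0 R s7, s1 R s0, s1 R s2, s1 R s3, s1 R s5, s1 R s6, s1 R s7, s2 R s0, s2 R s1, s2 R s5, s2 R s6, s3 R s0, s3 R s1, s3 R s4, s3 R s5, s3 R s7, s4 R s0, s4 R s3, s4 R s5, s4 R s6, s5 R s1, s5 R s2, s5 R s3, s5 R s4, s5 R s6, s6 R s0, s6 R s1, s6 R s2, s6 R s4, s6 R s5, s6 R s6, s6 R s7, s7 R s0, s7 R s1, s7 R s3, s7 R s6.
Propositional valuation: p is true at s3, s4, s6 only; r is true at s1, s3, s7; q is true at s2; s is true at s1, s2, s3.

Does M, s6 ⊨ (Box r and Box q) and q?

Recall that Box ψ holds at a world iff ψ holds at every accessible world, and Dia ψ holds iff ψ holds at some accessible world.
At s6: Box r and Box q is false, q is false, so (Box r and Box q) and q is false.
  At s6: Box r is false, Box q is false, so Box r and Box q is false.
    At s6: Box r requires r at every successor {s0, s1, s2, s4, s5, s6, s7}.
      r fails at s0, so Box r is false at s6.
    At s6: Box q requires q at every successor {s0, s1, s2, s4, s5, s6, s7}.
      q fails at s0, so Box q is false at s6.

No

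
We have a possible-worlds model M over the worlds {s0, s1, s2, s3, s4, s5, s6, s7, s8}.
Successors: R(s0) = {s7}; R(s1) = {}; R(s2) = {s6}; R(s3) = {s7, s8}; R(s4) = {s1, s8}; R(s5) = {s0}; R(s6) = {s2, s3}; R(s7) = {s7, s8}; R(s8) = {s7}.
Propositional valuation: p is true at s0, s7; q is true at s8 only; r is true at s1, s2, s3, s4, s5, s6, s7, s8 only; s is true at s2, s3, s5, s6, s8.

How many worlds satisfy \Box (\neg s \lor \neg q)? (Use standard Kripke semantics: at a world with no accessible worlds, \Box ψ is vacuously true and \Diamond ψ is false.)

Let φ = \Box (\neg s \lor \neg q). Evaluate φ at each world:
  s0 (successors {s7}): φ is true.
  s1 (successors ∅): φ is true.
  s2 (successors {s6}): φ is true.
  s3 (successors {s7, s8}): φ is false.
  s4 (successors {s1, s8}): φ is false.
  s5 (successors {s0}): φ is true.
  s6 (successors {s2, s3}): φ is true.
  s7 (successors {s7, s8}): φ is false.
  s8 (successors {s7}): φ is true.
For instance, at s5:
  At s5: \Box (\neg s \lor \neg q) requires \neg s \lor \neg q at every successor {s0}.
    At s0: \neg s \lor \neg q is true.
  So \Box (\neg s \lor \neg q) is true at s5.
Satisfying worlds: {s0, s1, s2, s5, s6, s8}

6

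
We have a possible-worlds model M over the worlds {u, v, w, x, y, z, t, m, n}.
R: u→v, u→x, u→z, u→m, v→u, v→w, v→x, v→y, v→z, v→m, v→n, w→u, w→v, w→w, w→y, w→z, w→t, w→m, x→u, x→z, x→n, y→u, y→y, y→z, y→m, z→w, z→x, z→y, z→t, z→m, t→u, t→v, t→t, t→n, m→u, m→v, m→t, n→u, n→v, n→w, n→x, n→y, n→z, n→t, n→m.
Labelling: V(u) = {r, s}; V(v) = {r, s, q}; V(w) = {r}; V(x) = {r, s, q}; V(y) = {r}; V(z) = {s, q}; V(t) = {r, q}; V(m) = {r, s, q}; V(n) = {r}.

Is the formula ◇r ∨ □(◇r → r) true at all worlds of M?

Yes

Recall that □ψ holds at a world iff ψ holds at every accessible world, and ◇ψ holds iff ψ holds at some accessible world.
Let φ = ◇r ∨ □(◇r → r). Evaluate φ at each world:
  u (successors {v, x, z, m}): φ is true.
  v (successors {u, w, x, y, z, m, n}): φ is true.
  w (successors {u, v, w, y, z, t, m}): φ is true.
  x (successors {u, z, n}): φ is true.
  y (successors {u, y, z, m}): φ is true.
  z (successors {w, x, y, t, m}): φ is true.
  t (successors {u, v, t, n}): φ is true.
  m (successors {u, v, t}): φ is true.
  n (successors {u, v, w, x, y, z, t, m}): φ is true.
For instance, at m:
  At m: ◇r is true, □(◇r → r) is true, so ◇r ∨ □(◇r → r) is true.
    At m: ◇r requires r at some successor in {u, v, t}.
      r holds at u, so ◇r is true at m.
    At m: □(◇r → r) requires ◇r → r at every successor {u, v, t}.
      At u: ◇r → r is true.
      At v: ◇r → r is true.
      At t: ◇r → r is true.
    So □(◇r → r) is true at m.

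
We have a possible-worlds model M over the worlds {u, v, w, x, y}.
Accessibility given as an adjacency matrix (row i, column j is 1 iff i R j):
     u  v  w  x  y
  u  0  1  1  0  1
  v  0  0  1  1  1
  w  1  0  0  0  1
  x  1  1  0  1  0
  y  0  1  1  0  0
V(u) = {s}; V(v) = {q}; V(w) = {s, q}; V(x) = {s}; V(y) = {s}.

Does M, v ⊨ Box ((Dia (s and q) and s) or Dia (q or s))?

At v: Box ((Dia (s and q) and s) or Dia (q or s)) requires (Dia (s and q) and s) or Dia (q or s) at every successor {w, x, y}.
    At w: Dia (s and q) and s is false, Dia (q or s) is true, so (Dia (s and q) and s) or Dia (q or s) is true.
      At w: Dia (s and q) is false, s is true, so Dia (s and q) and s is false.
      At w: Dia (q or s) requires q or s at some successor in {u, y}.
        q or s holds at u, so Dia (q or s) is true at w.
    At x: Dia (s and q) and s is false, Dia (q or s) is true, so (Dia (s and q) and s) or Dia (q or s) is true.
      At x: Dia (s and q) is false, s is true, so Dia (s and q) and s is false.
      At x: Dia (q or s) requires q or s at some successor in {u, v, x}.
        q or s holds at u, so Dia (q or s) is true at x.
    At y: Dia (s and q) and s is true, Dia (q or s) is true, so (Dia (s and q) and s) or Dia (q or s) is true.
      At y: Dia (s and q) is true, s is true, so Dia (s and q) and s is true.
      At y: Dia (q or s) requires q or s at some successor in {v, w}.
        q or s holds at v, so Dia (q or s) is true at y.
So Box ((Dia (s and q) and s) or Dia (q or s)) is true at v.

Yes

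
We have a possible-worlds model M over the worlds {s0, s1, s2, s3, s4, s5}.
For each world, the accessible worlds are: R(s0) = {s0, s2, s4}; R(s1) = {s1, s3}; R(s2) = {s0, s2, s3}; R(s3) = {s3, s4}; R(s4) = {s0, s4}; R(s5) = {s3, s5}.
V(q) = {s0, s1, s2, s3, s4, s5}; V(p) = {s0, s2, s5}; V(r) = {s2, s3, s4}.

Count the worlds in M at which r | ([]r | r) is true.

Recall that []ψ holds at a world iff ψ holds at every accessible world, and <>ψ holds iff ψ holds at some accessible world.
Let φ = r | ([]r | r). Evaluate φ at each world:
  s0 (successors {s0, s2, s4}): φ is false.
  s1 (successors {s1, s3}): φ is false.
  s2 (successors {s0, s2, s3}): φ is true.
  s3 (successors {s3, s4}): φ is true.
  s4 (successors {s0, s4}): φ is true.
  s5 (successors {s3, s5}): φ is false.
For instance, at s4:
  At s4: r is true, []r | r is true, so r | ([]r | r) is true.
    At s4: []r is false, r is true, so []r | r is true.
      At s4: []r requires r at every successor {s0, s4}.
        r fails at s0, so []r is false at s4.
Satisfying worlds: {s2, s3, s4}

3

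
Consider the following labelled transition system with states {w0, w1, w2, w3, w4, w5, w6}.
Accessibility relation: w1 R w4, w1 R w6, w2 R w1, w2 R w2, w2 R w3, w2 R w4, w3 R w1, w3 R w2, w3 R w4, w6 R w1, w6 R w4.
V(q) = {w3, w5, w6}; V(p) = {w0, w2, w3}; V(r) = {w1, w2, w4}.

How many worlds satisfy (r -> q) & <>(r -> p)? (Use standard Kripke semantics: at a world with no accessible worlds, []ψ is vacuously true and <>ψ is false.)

Let φ = (r -> q) & <>(r -> p). Evaluate φ at each world:
  w0 (successors ∅): φ is false.
  w1 (successors {w4, w6}): φ is false.
  w2 (successors {w1, w2, w3, w4}): φ is false.
  w3 (successors {w1, w2, w4}): φ is true.
  w4 (successors ∅): φ is false.
  w5 (successors ∅): φ is false.
  w6 (successors {w1, w4}): φ is false.
For instance, at w6:
  At w6: r -> q is true, <>(r -> p) is false, so (r -> q) & <>(r -> p) is false.
    At w6: <>(r -> p) requires r -> p at some successor in {w1, w4}.
      At w1: r -> p is false.
      At w4: r -> p is false.
    So <>(r -> p) is false at w6.
Satisfying worlds: {w3}

1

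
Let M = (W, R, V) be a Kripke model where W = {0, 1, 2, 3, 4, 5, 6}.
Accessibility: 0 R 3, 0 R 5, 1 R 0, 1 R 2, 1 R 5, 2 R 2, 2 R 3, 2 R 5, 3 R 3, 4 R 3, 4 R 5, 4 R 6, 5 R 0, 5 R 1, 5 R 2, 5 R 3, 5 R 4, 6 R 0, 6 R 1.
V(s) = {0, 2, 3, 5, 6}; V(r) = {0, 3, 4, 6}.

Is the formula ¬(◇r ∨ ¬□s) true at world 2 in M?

At 2: ◇r ∨ ¬□s is true, so ¬(◇r ∨ ¬□s) is false.
  At 2: ◇r is true, ¬□s is false, so ◇r ∨ ¬□s is true.
    At 2: ◇r requires r at some successor in {2, 3, 5}.
      r holds at 3, so ◇r is true at 2.
    At 2: □s is true, so ¬□s is false.
      At 2: □s requires s at every successor {2, 3, 5}.
        At 2: s is true.
        At 3: s is true.
        At 5: s is true.
      So □s is true at 2.

No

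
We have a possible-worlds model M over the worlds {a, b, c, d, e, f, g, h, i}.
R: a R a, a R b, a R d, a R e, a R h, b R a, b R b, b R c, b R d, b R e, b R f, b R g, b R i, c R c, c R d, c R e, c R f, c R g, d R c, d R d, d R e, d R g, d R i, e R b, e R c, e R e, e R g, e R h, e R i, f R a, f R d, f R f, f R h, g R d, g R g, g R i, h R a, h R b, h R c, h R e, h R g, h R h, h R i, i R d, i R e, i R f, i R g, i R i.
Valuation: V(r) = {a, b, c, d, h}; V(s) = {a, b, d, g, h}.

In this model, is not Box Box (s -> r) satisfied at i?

Yes

Recall that Box ψ holds at a world iff ψ holds at every accessible world, and Dia ψ holds iff ψ holds at some accessible world.
At i: Box Box (s -> r) is false, so not Box Box (s -> r) is true.
  At i: Box Box (s -> r) requires Box (s -> r) at every successor {d, e, f, g, i}.
    Box (s -> r) fails at d, so Box Box (s -> r) is false at i.
      At d: Box (s -> r) requires s -> r at every successor {c, d, e, g, i}.
        s -> r fails at g, so Box (s -> r) is false at d.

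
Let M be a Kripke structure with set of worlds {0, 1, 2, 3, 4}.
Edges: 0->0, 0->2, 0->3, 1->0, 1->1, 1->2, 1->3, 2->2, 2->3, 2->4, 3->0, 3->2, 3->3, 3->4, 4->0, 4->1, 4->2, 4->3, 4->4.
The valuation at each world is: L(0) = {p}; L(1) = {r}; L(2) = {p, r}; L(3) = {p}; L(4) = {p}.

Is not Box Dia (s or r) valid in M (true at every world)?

Let φ = not Box Dia (s or r). Evaluate φ at each world:
  0 (successors {0, 2, 3}): φ is false.
  1 (successors {0, 1, 2, 3}): φ is false.
  2 (successors {2, 3, 4}): φ is false.
  3 (successors {0, 2, 3, 4}): φ is false.
  4 (successors {0, 1, 2, 3, 4}): φ is false.
Detail at 0 (counterexample):
  At 0: Box Dia (s or r) is true, so not Box Dia (s or r) is false.
    At 0: Box Dia (s or r) requires Dia (s or r) at every successor {0, 2, 3}.
      At 0: Dia (s or r) is true.
      At 2: Dia (s or r) is true.
      At 3: Dia (s or r) is true.
    So Box Dia (s or r) is true at 0.

No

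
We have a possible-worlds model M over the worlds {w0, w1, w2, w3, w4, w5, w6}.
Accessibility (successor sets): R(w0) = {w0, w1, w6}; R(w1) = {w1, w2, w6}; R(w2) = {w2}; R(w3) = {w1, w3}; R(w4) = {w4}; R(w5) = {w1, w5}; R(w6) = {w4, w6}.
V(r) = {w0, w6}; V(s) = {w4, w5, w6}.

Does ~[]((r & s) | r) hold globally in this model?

Yes

Let φ = ~[]((r & s) | r). Evaluate φ at each world:
  w0 (successors {w0, w1, w6}): φ is true.
  w1 (successors {w1, w2, w6}): φ is true.
  w2 (successors {w2}): φ is true.
  w3 (successors {w1, w3}): φ is true.
  w4 (successors {w4}): φ is true.
  w5 (successors {w1, w5}): φ is true.
  w6 (successors {w4, w6}): φ is true.
For instance, at w5:
  At w5: []((r & s) | r) is false, so ~[]((r & s) | r) is true.
    At w5: []((r & s) | r) requires (r & s) | r at every successor {w1, w5}.
      (r & s) | r fails at w1, so []((r & s) | r) is false at w5.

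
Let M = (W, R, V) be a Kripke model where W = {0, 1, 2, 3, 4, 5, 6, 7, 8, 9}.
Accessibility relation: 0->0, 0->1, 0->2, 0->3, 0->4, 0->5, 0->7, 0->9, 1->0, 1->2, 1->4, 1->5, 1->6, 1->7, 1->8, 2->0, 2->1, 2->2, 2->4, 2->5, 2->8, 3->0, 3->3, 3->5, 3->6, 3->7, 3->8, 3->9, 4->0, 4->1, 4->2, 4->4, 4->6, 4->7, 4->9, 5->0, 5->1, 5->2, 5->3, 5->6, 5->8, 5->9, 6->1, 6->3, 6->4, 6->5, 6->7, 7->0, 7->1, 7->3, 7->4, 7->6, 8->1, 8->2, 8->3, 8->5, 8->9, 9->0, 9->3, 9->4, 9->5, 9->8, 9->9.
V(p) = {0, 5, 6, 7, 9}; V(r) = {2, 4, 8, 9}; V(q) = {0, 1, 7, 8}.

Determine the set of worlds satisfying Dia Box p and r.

none

Recall that Box ψ holds at a world iff ψ holds at every accessible world, and Dia ψ holds iff ψ holds at some accessible world.
Let φ = Dia Box p and r. Evaluate φ at each world:
  0 (successors {0, 1, 2, 3, 4, 5, 7, 9}): φ is false.
  1 (successors {0, 2, 4, 5, 6, 7, 8}): φ is false.
  2 (successors {0, 1, 2, 4, 5, 8}): φ is false.
  3 (successors {0, 3, 5, 6, 7, 8, 9}): φ is false.
  4 (successors {0, 1, 2, 4, 6, 7, 9}): φ is false.
  5 (successors {0, 1, 2, 3, 6, 8, 9}): φ is false.
  6 (successors {1, 3, 4, 5, 7}): φ is false.
  7 (successors {0, 1, 3, 4, 6}): φ is false.
  8 (successors {1, 2, 3, 5, 9}): φ is false.
  9 (successors {0, 3, 4, 5, 8, 9}): φ is false.
For instance, at 0:
  At 0: Dia Box p is false, r is false, so Dia Box p and r is false.
    At 0: Dia Box p requires Box p at some successor in {0, 1, 2, 3, 4, 5, 7, 9}.
      At 0: Box p is false.
      At 1: Box p is false.
      At 2: Box p is false.
      At 3: Box p is false.
      At 4: Box p is false.
      At 5: Box p is false.
      At 7: Box p is false.
      At 9: Box p is false.
    So Dia Box p is false at 0.
Satisfying worlds: none.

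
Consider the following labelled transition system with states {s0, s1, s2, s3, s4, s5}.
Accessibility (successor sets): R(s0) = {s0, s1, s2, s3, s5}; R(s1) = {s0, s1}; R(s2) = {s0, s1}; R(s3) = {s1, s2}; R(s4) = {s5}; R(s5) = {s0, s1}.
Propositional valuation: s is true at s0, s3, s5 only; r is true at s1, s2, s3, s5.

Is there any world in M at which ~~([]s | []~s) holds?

Yes

Let φ = ~~([]s | []~s). Evaluate φ at each world:
  s0 (successors {s0, s1, s2, s3, s5}): φ is false.
  s1 (successors {s0, s1}): φ is false.
  s2 (successors {s0, s1}): φ is false.
  s3 (successors {s1, s2}): φ is true.
  s4 (successors {s5}): φ is true.
  s5 (successors {s0, s1}): φ is false.
Detail at s3 (witness):
  At s3: ~([]s | []~s) is false, so ~~([]s | []~s) is true.
    At s3: []s | []~s is true, so ~([]s | []~s) is false.
      At s3: []s is false, []~s is true, so []s | []~s is true.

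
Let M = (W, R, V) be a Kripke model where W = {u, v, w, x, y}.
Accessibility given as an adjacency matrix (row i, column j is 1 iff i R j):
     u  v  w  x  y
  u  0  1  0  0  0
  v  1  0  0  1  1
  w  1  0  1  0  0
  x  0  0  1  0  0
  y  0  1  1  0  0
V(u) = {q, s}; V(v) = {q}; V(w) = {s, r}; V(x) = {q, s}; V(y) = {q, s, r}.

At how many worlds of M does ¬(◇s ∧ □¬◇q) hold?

5

Recall that □ψ holds at a world iff ψ holds at every accessible world, and ◇ψ holds iff ψ holds at some accessible world.
Let φ = ¬(◇s ∧ □¬◇q). Evaluate φ at each world:
  u (successors {v}): φ is true.
  v (successors {u, x, y}): φ is true.
  w (successors {u, w}): φ is true.
  x (successors {w}): φ is true.
  y (successors {v, w}): φ is true.
For instance, at x:
  At x: ◇s ∧ □¬◇q is false, so ¬(◇s ∧ □¬◇q) is true.
    At x: ◇s is true, □¬◇q is false, so ◇s ∧ □¬◇q is false.
      At x: ◇s requires s at some successor in {w}.
        s holds at w, so ◇s is true at x.
      At x: □¬◇q requires ¬◇q at every successor {w}.
        ¬◇q fails at w, so □¬◇q is false at x.
Satisfying worlds: {u, v, w, x, y}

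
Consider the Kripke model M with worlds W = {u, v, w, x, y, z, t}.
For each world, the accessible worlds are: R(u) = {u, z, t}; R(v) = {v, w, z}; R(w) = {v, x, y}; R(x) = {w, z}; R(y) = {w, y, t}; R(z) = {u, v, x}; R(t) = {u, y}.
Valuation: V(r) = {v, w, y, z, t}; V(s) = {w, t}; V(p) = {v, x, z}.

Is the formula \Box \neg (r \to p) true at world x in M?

Recall that \Box ψ holds at a world iff ψ holds at every accessible world, and \Diamond ψ holds iff ψ holds at some accessible world.
At x: \Box \neg (r \to p) requires \neg (r \to p) at every successor {w, z}.
  \neg (r \to p) fails at z, so \Box \neg (r \to p) is false at x.

No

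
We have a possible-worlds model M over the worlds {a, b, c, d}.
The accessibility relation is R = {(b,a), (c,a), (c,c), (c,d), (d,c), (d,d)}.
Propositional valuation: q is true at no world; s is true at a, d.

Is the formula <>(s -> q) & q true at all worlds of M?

Let φ = <>(s -> q) & q. Evaluate φ at each world:
  a (successors ∅): φ is false.
  b (successors {a}): φ is false.
  c (successors {a, c, d}): φ is false.
  d (successors {c, d}): φ is false.
Detail at a (counterexample):
  At a: <>(s -> q) is false, q is false, so <>(s -> q) & q is false.
    At a: no accessible worlds, so <>(s -> q) is false.

No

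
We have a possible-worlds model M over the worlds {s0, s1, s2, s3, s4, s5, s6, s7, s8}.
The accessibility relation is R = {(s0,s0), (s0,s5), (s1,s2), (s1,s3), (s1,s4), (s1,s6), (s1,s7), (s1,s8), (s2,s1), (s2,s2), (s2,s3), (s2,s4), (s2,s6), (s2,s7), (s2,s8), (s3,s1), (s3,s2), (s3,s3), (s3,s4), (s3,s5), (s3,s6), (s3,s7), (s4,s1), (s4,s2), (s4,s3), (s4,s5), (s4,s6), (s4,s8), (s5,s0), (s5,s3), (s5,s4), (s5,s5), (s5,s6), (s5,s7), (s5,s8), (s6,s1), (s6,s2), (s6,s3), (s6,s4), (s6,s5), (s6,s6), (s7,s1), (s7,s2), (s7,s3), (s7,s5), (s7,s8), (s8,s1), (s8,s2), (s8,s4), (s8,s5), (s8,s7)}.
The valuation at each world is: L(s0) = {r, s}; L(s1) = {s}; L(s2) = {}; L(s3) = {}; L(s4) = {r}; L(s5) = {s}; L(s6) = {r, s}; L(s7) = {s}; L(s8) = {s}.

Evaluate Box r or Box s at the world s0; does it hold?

At s0: Box r is false, Box s is true, so Box r or Box s is true.
  At s0: Box r requires r at every successor {s0, s5}.
    r fails at s5, so Box r is false at s0.
  At s0: Box s requires s at every successor {s0, s5}.
    At s0: s is true.
    At s5: s is true.
  So Box s is true at s0.

Yes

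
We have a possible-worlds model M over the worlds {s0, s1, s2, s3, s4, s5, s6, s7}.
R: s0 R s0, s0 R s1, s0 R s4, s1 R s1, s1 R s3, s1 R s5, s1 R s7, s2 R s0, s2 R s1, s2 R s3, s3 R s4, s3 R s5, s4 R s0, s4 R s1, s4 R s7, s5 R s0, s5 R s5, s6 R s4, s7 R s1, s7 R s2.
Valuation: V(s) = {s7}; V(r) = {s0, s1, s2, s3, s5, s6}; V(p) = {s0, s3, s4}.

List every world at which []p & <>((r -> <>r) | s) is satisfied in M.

Let φ = []p & <>((r -> <>r) | s). Evaluate φ at each world:
  s0 (successors {s0, s1, s4}): φ is false.
  s1 (successors {s1, s3, s5, s7}): φ is false.
  s2 (successors {s0, s1, s3}): φ is false.
  s3 (successors {s4, s5}): φ is false.
  s4 (successors {s0, s1, s7}): φ is false.
  s5 (successors {s0, s5}): φ is false.
  s6 (successors {s4}): φ is true.
  s7 (successors {s1, s2}): φ is false.
For instance, at s3:
  At s3: []p is false, <>((r -> <>r) | s) is true, so []p & <>((r -> <>r) | s) is false.
    At s3: []p requires p at every successor {s4, s5}.
      p fails at s5, so []p is false at s3.
    At s3: <>((r -> <>r) | s) requires (r -> <>r) | s at some successor in {s4, s5}.
      (r -> <>r) | s holds at s4, so <>((r -> <>r) | s) is true at s3.
Satisfying worlds: {s6}

s6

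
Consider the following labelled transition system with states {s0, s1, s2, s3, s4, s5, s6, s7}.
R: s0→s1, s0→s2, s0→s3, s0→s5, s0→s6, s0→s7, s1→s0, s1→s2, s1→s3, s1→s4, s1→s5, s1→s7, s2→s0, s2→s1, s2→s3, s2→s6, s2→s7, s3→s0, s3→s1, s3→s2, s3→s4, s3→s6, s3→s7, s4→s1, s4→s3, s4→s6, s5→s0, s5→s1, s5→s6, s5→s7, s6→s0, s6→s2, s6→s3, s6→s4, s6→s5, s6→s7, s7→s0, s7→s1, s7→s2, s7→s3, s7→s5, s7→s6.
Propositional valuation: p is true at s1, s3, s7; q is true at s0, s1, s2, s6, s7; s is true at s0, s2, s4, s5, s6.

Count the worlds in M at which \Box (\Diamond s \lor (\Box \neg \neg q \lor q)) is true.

Let φ = \Box (\Diamond s \lor (\Box \neg \neg q \lor q)). Evaluate φ at each world:
  s0 (successors {s1, s2, s3, s5, s6, s7}): φ is true.
  s1 (successors {s0, s2, s3, s4, s5, s7}): φ is true.
  s2 (successors {s0, s1, s3, s6, s7}): φ is true.
  s3 (successors {s0, s1, s2, s4, s6, s7}): φ is true.
  s4 (successors {s1, s3, s6}): φ is true.
  s5 (successors {s0, s1, s6, s7}): φ is true.
  s6 (successors {s0, s2, s3, s4, s5, s7}): φ is true.
  s7 (successors {s0, s1, s2, s3, s5, s6}): φ is true.
For instance, at s0:
  At s0: \Box (\Diamond s \lor (\Box \neg \neg q \lor q)) requires \Diamond s \lor (\Box \neg \neg q \lor q) at every successor {s1, s2, s3, s5, s6, s7}.
    At s1: \Diamond s \lor (\Box \neg \neg q \lor q) is true.
    At s2: \Diamond s \lor (\Box \neg \neg q \lor q) is true.
    At s3: \Diamond s \lor (\Box \neg \neg q \lor q) is true.
    At s5: \Diamond s \lor (\Box \neg \neg q \lor q) is true.
    At s6: \Diamond s \lor (\Box \neg \neg q \lor q) is true.
    At s7: \Diamond s \lor (\Box \neg \neg q \lor q) is true.
  So \Box (\Diamond s \lor (\Box \neg \neg q \lor q)) is true at s0.
Satisfying worlds: {s0, s1, s2, s3, s4, s5, s6, s7}

8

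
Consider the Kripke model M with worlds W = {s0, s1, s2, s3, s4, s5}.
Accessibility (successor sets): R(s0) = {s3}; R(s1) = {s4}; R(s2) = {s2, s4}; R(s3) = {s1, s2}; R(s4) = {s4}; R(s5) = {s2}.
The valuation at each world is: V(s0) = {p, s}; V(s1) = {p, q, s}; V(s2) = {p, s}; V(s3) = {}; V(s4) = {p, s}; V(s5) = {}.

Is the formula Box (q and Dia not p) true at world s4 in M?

At s4: Box (q and Dia not p) requires q and Dia not p at every successor {s4}.
  q and Dia not p fails at s4, so Box (q and Dia not p) is false at s4.
    At s4: q is false, Dia not p is false, so q and Dia not p is false.
      At s4: Dia not p requires not p at some successor in {s4}.
        At s4: not p is false.
      So Dia not p is false at s4.

No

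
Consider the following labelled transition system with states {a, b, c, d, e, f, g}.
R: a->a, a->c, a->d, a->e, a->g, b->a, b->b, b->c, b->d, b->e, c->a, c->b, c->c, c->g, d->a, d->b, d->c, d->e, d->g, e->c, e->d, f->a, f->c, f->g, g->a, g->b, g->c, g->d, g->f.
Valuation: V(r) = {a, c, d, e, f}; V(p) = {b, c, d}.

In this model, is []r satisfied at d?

At d: []r requires r at every successor {a, b, c, e, g}.
  r fails at b, so []r is false at d.

No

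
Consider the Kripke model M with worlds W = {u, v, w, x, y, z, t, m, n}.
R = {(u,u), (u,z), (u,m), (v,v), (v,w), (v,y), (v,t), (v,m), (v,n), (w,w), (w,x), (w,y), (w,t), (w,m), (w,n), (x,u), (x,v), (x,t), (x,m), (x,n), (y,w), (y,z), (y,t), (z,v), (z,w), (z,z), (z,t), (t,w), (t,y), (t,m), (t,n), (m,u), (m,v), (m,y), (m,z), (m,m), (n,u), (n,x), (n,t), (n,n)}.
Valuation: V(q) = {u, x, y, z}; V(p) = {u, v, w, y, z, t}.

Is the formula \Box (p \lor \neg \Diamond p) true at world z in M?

Yes

At z: \Box (p \lor \neg \Diamond p) requires p \lor \neg \Diamond p at every successor {v, w, z, t}.
  At v: p \lor \neg \Diamond p is true.
  At w: p \lor \neg \Diamond p is true.
  At z: p \lor \neg \Diamond p is true.
  At t: p \lor \neg \Diamond p is true.
So \Box (p \lor \neg \Diamond p) is true at z.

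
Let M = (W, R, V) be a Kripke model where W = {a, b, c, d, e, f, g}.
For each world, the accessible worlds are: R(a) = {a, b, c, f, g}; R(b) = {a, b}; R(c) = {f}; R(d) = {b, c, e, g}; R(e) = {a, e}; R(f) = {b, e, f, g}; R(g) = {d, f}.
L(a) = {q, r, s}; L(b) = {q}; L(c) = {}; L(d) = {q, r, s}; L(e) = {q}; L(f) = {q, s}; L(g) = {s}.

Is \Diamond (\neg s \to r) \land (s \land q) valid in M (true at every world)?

No

Let φ = \Diamond (\neg s \to r) \land (s \land q). Evaluate φ at each world:
  a (successors {a, b, c, f, g}): φ is true.
  b (successors {a, b}): φ is false.
  c (successors {f}): φ is false.
  d (successors {b, c, e, g}): φ is true.
  e (successors {a, e}): φ is false.
  f (successors {b, e, f, g}): φ is true.
  g (successors {d, f}): φ is false.
Detail at b (counterexample):
  At b: \Diamond (\neg s \to r) is true, s \land q is false, so \Diamond (\neg s \to r) \land (s \land q) is false.
    At b: \Diamond (\neg s \to r) requires \neg s \to r at some successor in {a, b}.
      \neg s \to r holds at a, so \Diamond (\neg s \to r) is true at b.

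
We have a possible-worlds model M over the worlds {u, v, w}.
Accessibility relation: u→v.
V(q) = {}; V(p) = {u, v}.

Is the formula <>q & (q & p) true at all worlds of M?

Let φ = <>q & (q & p). Evaluate φ at each world:
  u (successors {v}): φ is false.
  v (successors ∅): φ is false.
  w (successors ∅): φ is false.
Detail at u (counterexample):
  At u: <>q is false, q & p is false, so <>q & (q & p) is false.
    At u: <>q requires q at some successor in {v}.
      At v: q is false.
    So <>q is false at u.

No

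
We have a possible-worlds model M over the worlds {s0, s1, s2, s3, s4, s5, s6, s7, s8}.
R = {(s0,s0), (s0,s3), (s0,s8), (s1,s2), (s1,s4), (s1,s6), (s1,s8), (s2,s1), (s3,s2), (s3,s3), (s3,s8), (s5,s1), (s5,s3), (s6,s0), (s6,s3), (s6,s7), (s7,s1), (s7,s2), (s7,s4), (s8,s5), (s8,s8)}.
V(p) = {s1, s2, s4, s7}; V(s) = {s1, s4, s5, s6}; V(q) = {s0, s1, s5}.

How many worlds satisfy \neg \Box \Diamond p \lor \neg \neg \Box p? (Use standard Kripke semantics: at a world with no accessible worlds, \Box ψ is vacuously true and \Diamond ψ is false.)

8

Let φ = \neg \Box \Diamond p \lor \neg \neg \Box p. Evaluate φ at each world:
  s0 (successors {s0, s3, s8}): φ is true.
  s1 (successors {s2, s4, s6, s8}): φ is true.
  s2 (successors {s1}): φ is true.
  s3 (successors {s2, s3, s8}): φ is true.
  s4 (successors ∅): φ is true.
  s5 (successors {s1, s3}): φ is false.
  s6 (successors {s0, s3, s7}): φ is true.
  s7 (successors {s1, s2, s4}): φ is true.
  s8 (successors {s5, s8}): φ is true.
For instance, at s1:
  At s1: \neg \Box \Diamond p is true, \neg \neg \Box p is false, so \neg \Box \Diamond p \lor \neg \neg \Box p is true.
    At s1: \Box \Diamond p is false, so \neg \Box \Diamond p is true.
      At s1: \Box \Diamond p requires \Diamond p at every successor {s2, s4, s6, s8}.
        \Diamond p fails at s4, so \Box \Diamond p is false at s1.
    At s1: \neg \Box p is true, so \neg \neg \Box p is false.
      At s1: \Box p is false, so \neg \Box p is true.
Satisfying worlds: {s0, s1, s2, s3, s4, s6, s7, s8}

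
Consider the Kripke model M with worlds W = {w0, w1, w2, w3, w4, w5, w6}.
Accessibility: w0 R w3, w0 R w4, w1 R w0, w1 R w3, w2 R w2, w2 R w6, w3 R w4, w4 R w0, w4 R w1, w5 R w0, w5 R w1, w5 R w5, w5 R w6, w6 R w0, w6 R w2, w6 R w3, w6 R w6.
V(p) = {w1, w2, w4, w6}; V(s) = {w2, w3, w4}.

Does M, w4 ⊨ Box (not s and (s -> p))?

Yes

Recall that Box ψ holds at a world iff ψ holds at every accessible world, and Dia ψ holds iff ψ holds at some accessible world.
At w4: Box (not s and (s -> p)) requires not s and (s -> p) at every successor {w0, w1}.
  At w0: not s and (s -> p) is true.
  At w1: not s and (s -> p) is true.
So Box (not s and (s -> p)) is true at w4.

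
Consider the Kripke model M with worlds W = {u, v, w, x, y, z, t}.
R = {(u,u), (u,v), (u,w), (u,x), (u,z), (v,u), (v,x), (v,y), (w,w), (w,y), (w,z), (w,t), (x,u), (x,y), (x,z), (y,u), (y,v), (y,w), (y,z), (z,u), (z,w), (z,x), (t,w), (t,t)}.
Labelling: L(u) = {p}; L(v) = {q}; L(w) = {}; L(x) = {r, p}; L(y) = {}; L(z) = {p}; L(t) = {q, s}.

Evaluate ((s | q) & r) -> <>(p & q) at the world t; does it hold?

At t: (s | q) & r is false, <>(p & q) is false, so ((s | q) & r) -> <>(p & q) is true.
  At t: <>(p & q) requires p & q at some successor in {w, t}.
    At w: p & q is false.
    At t: p & q is false.
  So <>(p & q) is false at t.

Yes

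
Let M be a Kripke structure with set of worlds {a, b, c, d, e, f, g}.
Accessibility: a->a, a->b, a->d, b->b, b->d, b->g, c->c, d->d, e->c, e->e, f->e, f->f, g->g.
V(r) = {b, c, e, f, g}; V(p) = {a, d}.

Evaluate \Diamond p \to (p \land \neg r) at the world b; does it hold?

Recall that \Diamond ψ holds at a world iff ψ holds at some accessible world.
At b: \Diamond p is true, p \land \neg r is false, so \Diamond p \to (p \land \neg r) is false.
  At b: \Diamond p requires p at some successor in {b, d, g}.
    p holds at d, so \Diamond p is true at b.

No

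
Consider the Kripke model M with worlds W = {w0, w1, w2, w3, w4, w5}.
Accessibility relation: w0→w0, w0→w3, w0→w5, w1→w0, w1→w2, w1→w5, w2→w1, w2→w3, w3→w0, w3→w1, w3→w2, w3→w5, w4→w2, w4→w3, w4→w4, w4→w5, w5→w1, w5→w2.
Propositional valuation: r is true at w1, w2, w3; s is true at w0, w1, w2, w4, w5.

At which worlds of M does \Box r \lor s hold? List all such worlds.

Let φ = \Box r \lor s. Evaluate φ at each world:
  w0 (successors {w0, w3, w5}): φ is true.
  w1 (successors {w0, w2, w5}): φ is true.
  w2 (successors {w1, w3}): φ is true.
  w3 (successors {w0, w1, w2, w5}): φ is false.
  w4 (successors {w2, w3, w4, w5}): φ is true.
  w5 (successors {w1, w2}): φ is true.
For instance, at w0:
  At w0: \Box r is false, s is true, so \Box r \lor s is true.
    At w0: \Box r requires r at every successor {w0, w3, w5}.
      r fails at w0, so \Box r is false at w0.
Satisfying worlds: {w0, w1, w2, w4, w5}

w0, w1, w2, w4, w5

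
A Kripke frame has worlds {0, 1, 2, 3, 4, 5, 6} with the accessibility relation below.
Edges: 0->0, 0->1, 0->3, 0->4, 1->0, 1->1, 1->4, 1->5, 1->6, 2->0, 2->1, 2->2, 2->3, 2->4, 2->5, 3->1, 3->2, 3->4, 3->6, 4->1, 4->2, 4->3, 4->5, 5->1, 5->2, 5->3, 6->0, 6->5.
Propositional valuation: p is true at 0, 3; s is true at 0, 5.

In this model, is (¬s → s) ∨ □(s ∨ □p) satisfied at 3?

No

Recall that □ψ holds at a world iff ψ holds at every accessible world, and ◇ψ holds iff ψ holds at some accessible world.
At 3: ¬s → s is false, □(s ∨ □p) is false, so (¬s → s) ∨ □(s ∨ □p) is false.
  At 3: □(s ∨ □p) requires s ∨ □p at every successor {1, 2, 4, 6}.
    s ∨ □p fails at 1, so □(s ∨ □p) is false at 3.
      At 1: s is false, □p is false, so s ∨ □p is false.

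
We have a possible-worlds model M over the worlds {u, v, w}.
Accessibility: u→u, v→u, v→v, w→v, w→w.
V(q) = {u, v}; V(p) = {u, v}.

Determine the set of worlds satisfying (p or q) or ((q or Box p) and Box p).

Let φ = (p or q) or ((q or Box p) and Box p). Evaluate φ at each world:
  u (successors {u}): φ is true.
  v (successors {u, v}): φ is true.
  w (successors {v, w}): φ is false.
For instance, at v:
  At v: p or q is true, (q or Box p) and Box p is true, so (p or q) or ((q or Box p) and Box p) is true.
    At v: q or Box p is true, Box p is true, so (q or Box p) and Box p is true.
      At v: q is true, Box p is true, so q or Box p is true.
      At v: Box p requires p at every successor {u, v}.
        At u: p is true.
        At v: p is true.
      So Box p is true at v.
Satisfying worlds: {u, v}

u, v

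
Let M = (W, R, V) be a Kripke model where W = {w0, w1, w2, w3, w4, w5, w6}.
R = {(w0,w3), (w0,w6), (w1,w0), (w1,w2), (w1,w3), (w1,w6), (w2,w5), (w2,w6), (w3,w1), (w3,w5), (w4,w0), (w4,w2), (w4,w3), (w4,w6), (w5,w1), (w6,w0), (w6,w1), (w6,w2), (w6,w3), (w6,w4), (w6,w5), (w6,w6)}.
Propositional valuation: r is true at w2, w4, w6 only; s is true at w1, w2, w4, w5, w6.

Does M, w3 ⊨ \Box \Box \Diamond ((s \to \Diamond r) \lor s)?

Yes

At w3: \Box \Box \Diamond ((s \to \Diamond r) \lor s) requires \Box \Diamond ((s \to \Diamond r) \lor s) at every successor {w1, w5}.
    At w1: \Box \Diamond ((s \to \Diamond r) \lor s) requires \Diamond ((s \to \Diamond r) \lor s) at every successor {w0, w2, w3, w6}.
      At w0: \Diamond ((s \to \Diamond r) \lor s) is true.
      At w2: \Diamond ((s \to \Diamond r) \lor s) is true.
      At w3: \Diamond ((s \to \Diamond r) \lor s) is true.
      At w6: \Diamond ((s \to \Diamond r) \lor s) is true.
    So \Box \Diamond ((s \to \Diamond r) \lor s) is true at w1.
    At w5: \Box \Diamond ((s \to \Diamond r) \lor s) requires \Diamond ((s \to \Diamond r) \lor s) at every successor {w1}.
      At w1: \Diamond ((s \to \Diamond r) \lor s) is true.
    So \Box \Diamond ((s \to \Diamond r) \lor s) is true at w5.
So \Box \Box \Diamond ((s \to \Diamond r) \lor s) is true at w3.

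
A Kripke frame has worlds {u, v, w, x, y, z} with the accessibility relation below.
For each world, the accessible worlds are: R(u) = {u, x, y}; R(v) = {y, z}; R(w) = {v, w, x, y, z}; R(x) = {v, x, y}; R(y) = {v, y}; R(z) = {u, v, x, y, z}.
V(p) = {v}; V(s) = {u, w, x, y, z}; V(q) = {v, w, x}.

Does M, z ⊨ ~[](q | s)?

Recall that []ψ holds at a world iff ψ holds at every accessible world, and <>ψ holds iff ψ holds at some accessible world.
At z: [](q | s) is true, so ~[](q | s) is false.
  At z: [](q | s) requires q | s at every successor {u, v, x, y, z}.
    At u: q | s is true.
    At v: q | s is true.
    At x: q | s is true.
    At y: q | s is true.
    At z: q | s is true.
  So [](q | s) is true at z.

No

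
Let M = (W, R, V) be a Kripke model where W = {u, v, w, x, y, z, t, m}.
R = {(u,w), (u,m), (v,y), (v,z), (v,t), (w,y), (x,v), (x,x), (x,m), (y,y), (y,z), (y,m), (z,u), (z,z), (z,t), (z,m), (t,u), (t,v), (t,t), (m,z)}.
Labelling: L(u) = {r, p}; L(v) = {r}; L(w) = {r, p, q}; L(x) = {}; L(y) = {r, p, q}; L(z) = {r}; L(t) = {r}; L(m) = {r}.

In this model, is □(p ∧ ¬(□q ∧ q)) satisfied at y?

At y: □(p ∧ ¬(□q ∧ q)) requires p ∧ ¬(□q ∧ q) at every successor {y, z, m}.
  p ∧ ¬(□q ∧ q) fails at z, so □(p ∧ ¬(□q ∧ q)) is false at y.
    At z: p is false, ¬(□q ∧ q) is true, so p ∧ ¬(□q ∧ q) is false.
      At z: □q ∧ q is false, so ¬(□q ∧ q) is true.

No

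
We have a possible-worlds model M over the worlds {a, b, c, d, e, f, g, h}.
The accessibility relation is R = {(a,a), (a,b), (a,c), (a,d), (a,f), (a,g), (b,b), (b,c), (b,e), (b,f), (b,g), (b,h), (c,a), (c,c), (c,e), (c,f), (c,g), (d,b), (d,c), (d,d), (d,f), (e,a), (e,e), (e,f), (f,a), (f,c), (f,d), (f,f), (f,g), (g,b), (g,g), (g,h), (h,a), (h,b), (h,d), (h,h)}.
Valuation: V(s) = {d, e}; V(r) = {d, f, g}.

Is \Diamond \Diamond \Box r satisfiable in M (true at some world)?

Recall that \Box ψ holds at a world iff ψ holds at every accessible world, and \Diamond ψ holds iff ψ holds at some accessible world.
Let φ = \Diamond \Diamond \Box r. Evaluate φ at each world:
  a (successors {a, b, c, d, f, g}): φ is false.
  b (successors {b, c, e, f, g, h}): φ is false.
  c (successors {a, c, e, f, g}): φ is false.
  d (successors {b, c, d, f}): φ is false.
  e (successors {a, e, f}): φ is false.
  f (successors {a, c, d, f, g}): φ is false.
  g (successors {b, g, h}): φ is false.
  h (successors {a, b, d, h}): φ is false.
For instance, at f:
  At f: \Diamond \Diamond \Box r requires \Diamond \Box r at some successor in {a, c, d, f, g}.
    At a: \Diamond \Box r is false.
    At c: \Diamond \Box r is false.
    At d: \Diamond \Box r is false.
    At f: \Diamond \Box r is false.
    At g: \Diamond \Box r is false.
  So \Diamond \Diamond \Box r is false at f.

No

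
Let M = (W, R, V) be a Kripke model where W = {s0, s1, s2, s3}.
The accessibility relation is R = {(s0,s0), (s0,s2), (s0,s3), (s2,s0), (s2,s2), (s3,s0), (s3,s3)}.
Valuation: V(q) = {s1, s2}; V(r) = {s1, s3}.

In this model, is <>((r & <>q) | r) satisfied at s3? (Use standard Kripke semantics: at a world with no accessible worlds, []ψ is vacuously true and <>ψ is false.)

At s3: <>((r & <>q) | r) requires (r & <>q) | r at some successor in {s0, s3}.
  (r & <>q) | r holds at s3, so <>((r & <>q) | r) is true at s3.
    At s3: r & <>q is false, r is true, so (r & <>q) | r is true.
      At s3: r is true, <>q is false, so r & <>q is false.

Yes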